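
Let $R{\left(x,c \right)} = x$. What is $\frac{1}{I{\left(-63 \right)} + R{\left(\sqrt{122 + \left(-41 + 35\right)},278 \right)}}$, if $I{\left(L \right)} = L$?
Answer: $- \frac{63}{3853} - \frac{2 \sqrt{29}}{3853} \approx -0.019146$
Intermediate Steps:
$\frac{1}{I{\left(-63 \right)} + R{\left(\sqrt{122 + \left(-41 + 35\right)},278 \right)}} = \frac{1}{-63 + \sqrt{122 + \left(-41 + 35\right)}} = \frac{1}{-63 + \sqrt{122 - 6}} = \frac{1}{-63 + \sqrt{116}} = \frac{1}{-63 + 2 \sqrt{29}}$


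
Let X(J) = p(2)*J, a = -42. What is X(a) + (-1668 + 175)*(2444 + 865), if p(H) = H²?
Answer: -4940505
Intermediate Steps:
X(J) = 4*J (X(J) = 2²*J = 4*J)
X(a) + (-1668 + 175)*(2444 + 865) = 4*(-42) + (-1668 + 175)*(2444 + 865) = -168 - 1493*3309 = -168 - 4940337 = -4940505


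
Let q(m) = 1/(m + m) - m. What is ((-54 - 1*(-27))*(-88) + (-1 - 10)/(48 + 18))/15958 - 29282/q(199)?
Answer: 1116998798783/7583337348 ≈ 147.30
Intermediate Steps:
q(m) = 1/(2*m) - m
((-54 - 1*(-27))*(-88) + (-1 - 10)/(48 + 18))/15958 - 29282/q(199) = ((-54 - 1*(-27))*(-88) + (-1 - 10)/(48 + 18))/15958 - 29282/((½)/199 - 1*199) = ((-54 + 27)*(-88) - 11/66)*(1/15958) - 29282/((½)*(1/199) - 199) = (-27*(-88) - 11*1/66)*(1/15958) - 29282/(1/398 - 199) = (2376 - ⅙)*(1/15958) - 29282/(-79201/398) = (14255/6)*(1/15958) - 29282*(-398/79201) = 14255/95748 + 11654236/79201 = 1116998798783/7583337348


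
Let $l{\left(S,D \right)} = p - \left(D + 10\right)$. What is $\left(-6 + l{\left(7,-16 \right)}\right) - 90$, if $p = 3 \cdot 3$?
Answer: $-81$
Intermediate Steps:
$p = 9$
$l{\left(S,D \right)} = -1 - D$ ($l{\left(S,D \right)} = 9 - \left(D + 10\right) = 9 - \left(10 + D\right) = -1 - D$)
$\left(-6 + l{\left(7,-16 \right)}\right) - 90 = \left(-6 - -15\right) - 90 = \left(-6 + \left(-1 + 16\right)\right) - 90 = \left(-6 + 15\right) - 90 = 9 - 90 = -81$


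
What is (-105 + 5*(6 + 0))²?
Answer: 5625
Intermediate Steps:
(-105 + 5*(6 + 0))² = (-105 + 5*6)² = (-105 + 30)² = (-75)² = 5625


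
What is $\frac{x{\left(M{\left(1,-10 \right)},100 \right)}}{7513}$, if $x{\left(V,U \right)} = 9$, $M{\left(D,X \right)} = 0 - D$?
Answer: $\frac{9}{7513} \approx 0.0011979$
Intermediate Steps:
$M{\left(D,X \right)} = - D$
$\frac{x{\left(M{\left(1,-10 \right)},100 \right)}}{7513} = \frac{9}{7513}$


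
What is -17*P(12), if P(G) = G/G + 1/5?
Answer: -102/5 ≈ -20.400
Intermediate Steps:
P(G) = 6/5 (P(G) = 1 + 1*(1/5) = 1 + 1/5 = 6/5)
-17*P(12) = -17*6/5 = -102/5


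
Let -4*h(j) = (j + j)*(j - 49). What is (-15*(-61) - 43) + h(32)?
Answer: 1144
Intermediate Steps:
h(j) = -j*(-49 + j)/2 (h(j) = -(j + j)*(j - 49)/4 = -2*j*(-49 + j)/4 = -j*(-49 + j)/2)
(-15*(-61) - 43) + h(32) = (-15*(-61) - 43) + (1/2)*32*(49 - 1*32) = (915 - 43) + (1/2)*32*(49 - 32) = 872 + (1/2)*32*17 = 872 + 272 = 1144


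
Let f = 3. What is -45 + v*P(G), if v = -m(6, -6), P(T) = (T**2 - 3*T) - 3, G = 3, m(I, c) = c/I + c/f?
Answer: -54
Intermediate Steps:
m(I, c) = c/3 + c/I (m(I, c) = c/I + c/3 = c/3 + c/I)
P(T) = -3 + T**2 - 3*T
v = 3 (v = -((1/3)*(-6) - 6/6) = -(-2 - 6*1/6) = -(-2 - 1) = -1*(-3) = 3)
-45 + v*P(G) = -45 + 3*(-3 + 3**2 - 3*3) = -45 + 3*(-3 + 9 - 9) = -45 + 3*(-3) = -45 - 9 = -54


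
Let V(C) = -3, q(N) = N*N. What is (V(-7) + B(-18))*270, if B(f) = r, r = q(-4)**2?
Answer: 68310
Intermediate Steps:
q(N) = N**2
r = 256 (r = ((-4)**2)**2 = 16**2 = 256)
B(f) = 256
(V(-7) + B(-18))*270 = (-3 + 256)*270 = 253*270 = 68310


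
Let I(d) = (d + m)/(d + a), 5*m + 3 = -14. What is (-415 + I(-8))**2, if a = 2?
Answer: 17065161/100 ≈ 1.7065e+5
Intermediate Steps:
m = -17/5 (m = -3/5 + (1/5)*(-14) = -3/5 - 14/5 = -17/5 ≈ -3.4000)
I(d) = (-17/5 + d)/(2 + d) (I(d) = (d - 17/5)/(d + 2) = (-17/5 + d)/(2 + d))
(-415 + I(-8))**2 = (-415 + (-17/5 - 8)/(2 - 8))**2 = (-415 - 57/5/(-6))**2 = (-415 - 1/6*(-57/5))**2 = (-415 + 19/10)**2 = (-4131/10)**2 = 17065161/100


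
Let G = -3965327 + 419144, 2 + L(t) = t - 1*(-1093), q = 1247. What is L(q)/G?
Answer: -2338/3546183 ≈ -0.00065930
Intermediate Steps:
L(t) = 1091 + t (L(t) = -2 + (t - 1*(-1093)) = -2 + (t + 1093) = -2 + (1093 + t) = 1091 + t)
G = -3546183
L(q)/G = (1091 + 1247)/(-3546183) = 2338*(-1/3546183) = -2338/3546183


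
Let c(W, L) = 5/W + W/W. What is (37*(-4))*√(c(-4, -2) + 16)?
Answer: -222*√7 ≈ -587.36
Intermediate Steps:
c(W, L) = 1 + 5/W (c(W, L) = 5/W + 1 = 1 + 5/W)
(37*(-4))*√(c(-4, -2) + 16) = (37*(-4))*√((5 - 4)/(-4) + 16) = -148*√(-¼*1 + 16) = -148*√(-¼ + 16) = -222*√7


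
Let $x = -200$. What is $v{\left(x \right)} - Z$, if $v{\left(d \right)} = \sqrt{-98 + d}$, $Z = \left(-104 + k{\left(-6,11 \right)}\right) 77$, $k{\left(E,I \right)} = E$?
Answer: $8470 + i \sqrt{298} \approx 8470.0 + 17.263 i$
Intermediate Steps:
$Z = -8470$ ($Z = \left(-104 - 6\right) 77 = \left(-110\right) 77 = -8470$)
$v{\left(x \right)} - Z = \sqrt{-98 - 200} - -8470 = \sqrt{-298} + 8470 = i \sqrt{298} + 8470 = 8470 + i \sqrt{298}$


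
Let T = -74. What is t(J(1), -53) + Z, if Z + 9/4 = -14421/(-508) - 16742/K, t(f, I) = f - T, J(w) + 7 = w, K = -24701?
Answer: 594878079/6274054 ≈ 94.816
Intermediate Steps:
J(w) = -7 + w
t(f, I) = 74 + f (t(f, I) = f - 1*(-74) = f + 74 = 74 + f)
Z = 168242407/6274054 (Z = -9/4 + (-14421/(-508) - 16742/(-24701)) = -9/4 + (-14421*(-1/508) - 16742*(-1/24701)) = -9/4 + (14421/508 + 16742/24701) = -9/4 + 364718057/12548108 = 168242407/6274054 ≈ 26.816)
t(J(1), -53) + Z = (74 + (-7 + 1)) + 168242407/6274054 = (74 - 6) + 168242407/6274054 = 68 + 168242407/6274054 = 594878079/6274054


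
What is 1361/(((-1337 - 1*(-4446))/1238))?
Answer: 1684918/3109 ≈ 541.95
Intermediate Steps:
1361/(((-1337 - 1*(-4446))/1238)) = 1361/(((-1337 + 4446)*(1/1238))) = 1361/((3109*(1/1238))) = 1361/(3109/1238) = 1361*(1238/3109) = 1684918/3109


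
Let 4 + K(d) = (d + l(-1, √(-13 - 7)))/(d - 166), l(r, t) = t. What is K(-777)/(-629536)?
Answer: 2995/593652448 + I*√5/296826224 ≈ 5.045e-6 + 7.5333e-9*I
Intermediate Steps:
K(d) = -4 + (d + 2*I*√5)/(-166 + d) (K(d) = -4 + (d + √(-13 - 7))/(d - 166) = -4 + (d + √(-20))/(-166 + d) = -4 + (d + 2*I*√5)/(-166 + d))
K(-777)/(-629536) = ((664 - 3*(-777) + 2*I*√5)/(-166 - 777))/(-629536) = ((664 + 2331 + 2*I*√5)/(-943))*(-1/629536) = -(2995 + 2*I*√5)/943*(-1/629536) = (-2995/943 - 2*I*√5/943)*(-1/629536) = 2995/593652448 + I*√5/296826224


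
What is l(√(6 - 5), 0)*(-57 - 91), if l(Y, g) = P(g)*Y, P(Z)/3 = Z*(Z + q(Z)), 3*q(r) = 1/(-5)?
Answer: 0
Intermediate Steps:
q(r) = -1/15 (q(r) = (⅓)/(-5) = (⅓)*(-⅕) = -1/15)
P(Z) = 3*Z*(-1/15 + Z) (P(Z) = 3*(Z*(Z - 1/15)) = 3*(Z*(-1/15 + Z)) = 3*Z*(-1/15 + Z))
l(Y, g) = Y*g*(-1 + 15*g)/5 (l(Y, g) = (g*(-1 + 15*g)/5)*Y = Y*g*(-1 + 15*g)/5)
l(√(6 - 5), 0)*(-57 - 91) = ((⅕)*√(6 - 5)*0*(-1 + 15*0))*(-57 - 91) = ((⅕)*√1*0*(-1 + 0))*(-148) = ((⅕)*1*0*(-1))*(-148) = 0*(-148) = 0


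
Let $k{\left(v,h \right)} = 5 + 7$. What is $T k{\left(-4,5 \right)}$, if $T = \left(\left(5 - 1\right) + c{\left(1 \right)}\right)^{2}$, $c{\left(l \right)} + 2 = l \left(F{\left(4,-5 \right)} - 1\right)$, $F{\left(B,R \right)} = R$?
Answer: $192$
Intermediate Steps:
$k{\left(v,h \right)} = 12$
$c{\left(l \right)} = -2 - 6 l$ ($c{\left(l \right)} = -2 + l \left(-5 - 1\right) = -2 + l \left(-6\right) = -2 - 6 l$)
$T = 16$ ($T = \left(\left(5 - 1\right) - 8\right)^{2} = \left(4 - 8\right)^{2} = \left(-4\right)^{2} = 16$)
$T k{\left(-4,5 \right)} = 16 \cdot 12 = 192$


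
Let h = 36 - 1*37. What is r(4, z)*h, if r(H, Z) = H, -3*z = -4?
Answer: -4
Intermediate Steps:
z = 4/3 (z = -⅓*(-4) = 4/3 ≈ 1.3333)
h = -1 (h = 36 - 37 = -1)
r(4, z)*h = 4*(-1) = -4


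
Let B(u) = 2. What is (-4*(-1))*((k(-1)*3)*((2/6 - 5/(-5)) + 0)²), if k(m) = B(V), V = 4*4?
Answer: 128/3 ≈ 42.667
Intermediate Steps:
V = 16
k(m) = 2
(-4*(-1))*((k(-1)*3)*((2/6 - 5/(-5)) + 0)²) = (-4*(-1))*((2*3)*((2/6 - 5/(-5)) + 0)²) = 4*(6*((2*(⅙) - 5*(-⅕)) + 0)²) = 4*(6*((⅓ + 1) + 0)²) = 4*(6*(4/3 + 0)²) = 4*(6*(4/3)²) = 4*(6*(16/9)) = 4*(32/3) = 128/3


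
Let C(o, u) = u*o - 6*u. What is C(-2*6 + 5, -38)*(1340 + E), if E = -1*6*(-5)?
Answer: 676780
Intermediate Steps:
E = 30 (E = -6*(-5) = 30)
C(o, u) = -6*u + o*u (C(o, u) = o*u - 6*u = -6*u + o*u)
C(-2*6 + 5, -38)*(1340 + E) = (-38*(-6 + (-2*6 + 5)))*(1340 + 30) = -38*(-6 + (-12 + 5))*1370 = -38*(-6 - 7)*1370 = -38*(-13)*1370 = 494*1370 = 676780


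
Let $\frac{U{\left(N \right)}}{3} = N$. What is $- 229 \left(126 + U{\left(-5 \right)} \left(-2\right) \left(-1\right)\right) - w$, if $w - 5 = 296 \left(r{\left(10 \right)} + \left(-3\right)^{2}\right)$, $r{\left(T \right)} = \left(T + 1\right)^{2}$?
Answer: $-60469$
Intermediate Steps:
$r{\left(T \right)} = \left(1 + T\right)^{2}$
$U{\left(N \right)} = 3 N$
$w = 38485$ ($w = 5 + 296 \left(\left(1 + 10\right)^{2} + \left(-3\right)^{2}\right) = 5 + 296 \left(11^{2} + 9\right) = 5 + 296 \left(121 + 9\right) = 5 + 296 \cdot 130 = 5 + 38480 = 38485$)
$- 229 \left(126 + U{\left(-5 \right)} \left(-2\right) \left(-1\right)\right) - w = - 229 \left(126 + 3 \left(-5\right) \left(-2\right) \left(-1\right)\right) - 38485 = - 229 \left(126 + \left(-15\right) \left(-2\right) \left(-1\right)\right) - 38485 = - 229 \left(126 + 30 \left(-1\right)\right) - 38485 = - 229 \left(126 - 30\right) - 38485 = \left(-229\right) 96 - 38485 = -21984 - 38485 = -60469$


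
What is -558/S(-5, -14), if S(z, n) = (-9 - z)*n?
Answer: -279/28 ≈ -9.9643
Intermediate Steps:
S(z, n) = n*(-9 - z)
-558/S(-5, -14) = -558*1/(14*(9 - 5)) = -558/((-1*(-14)*4)) = -558/56 = -558*1/56 = -279/28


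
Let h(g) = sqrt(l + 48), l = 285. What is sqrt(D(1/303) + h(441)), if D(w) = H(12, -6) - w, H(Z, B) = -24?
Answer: sqrt(-2203719 + 275427*sqrt(37))/303 ≈ 2.399*I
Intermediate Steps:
h(g) = 3*sqrt(37) (h(g) = sqrt(285 + 48) = sqrt(333) = 3*sqrt(37))
D(w) = -24 - w
sqrt(D(1/303) + h(441)) = sqrt((-24 - 1/303) + 3*sqrt(37)) = sqrt(-7273/303 + 3*sqrt(37))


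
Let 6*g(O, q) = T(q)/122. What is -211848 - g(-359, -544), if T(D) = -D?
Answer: -38768320/183 ≈ -2.1185e+5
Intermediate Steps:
g(O, q) = -q/732 (g(O, q) = (-q/122)/6 = -q/732)
-211848 - g(-359, -544) = -211848 - (-1)*(-544)/732 = -211848 - 1*136/183 = -211848 - 136/183 = -38768320/183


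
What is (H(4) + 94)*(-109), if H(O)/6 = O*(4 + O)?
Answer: -31174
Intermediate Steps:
H(O) = 6*O*(4 + O) (H(O) = 6*(O*(4 + O)) = 6*O*(4 + O))
(H(4) + 94)*(-109) = (6*4*(4 + 4) + 94)*(-109) = (6*4*8 + 94)*(-109) = (192 + 94)*(-109) = 286*(-109) = -31174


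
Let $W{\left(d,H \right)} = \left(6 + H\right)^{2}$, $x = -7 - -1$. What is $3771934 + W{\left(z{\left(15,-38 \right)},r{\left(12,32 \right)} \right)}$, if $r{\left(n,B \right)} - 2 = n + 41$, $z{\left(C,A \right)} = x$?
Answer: $3775655$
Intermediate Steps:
$x = -6$ ($x = -7 + 1 = -6$)
$z{\left(C,A \right)} = -6$
$r{\left(n,B \right)} = 43 + n$ ($r{\left(n,B \right)} = 2 + \left(n + 41\right) = 2 + \left(41 + n\right) = 43 + n$)
$3771934 + W{\left(z{\left(15,-38 \right)},r{\left(12,32 \right)} \right)} = 3771934 + \left(6 + \left(43 + 12\right)\right)^{2} = 3771934 + \left(6 + 55\right)^{2} = 3771934 + 61^{2} = 3771934 + 3721 = 3775655$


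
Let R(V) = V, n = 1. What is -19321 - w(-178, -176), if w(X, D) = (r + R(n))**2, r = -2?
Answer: -19322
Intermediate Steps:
w(X, D) = 1 (w(X, D) = (-2 + 1)**2 = (-1)**2 = 1)
-19321 - w(-178, -176) = -19321 - 1*1 = -19321 - 1 = -19322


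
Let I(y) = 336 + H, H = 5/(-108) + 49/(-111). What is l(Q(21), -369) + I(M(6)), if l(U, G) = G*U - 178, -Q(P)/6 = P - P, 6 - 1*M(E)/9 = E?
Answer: 629419/3996 ≈ 157.51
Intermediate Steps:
M(E) = 54 - 9*E
H = -1949/3996 (H = 5*(-1/108) + 49*(-1/111) = -5/108 - 49/111 = -1949/3996 ≈ -0.48774)
Q(P) = 0 (Q(P) = -6*(P - P) = -6*0 = 0)
l(U, G) = -178 + G*U
I(y) = 1340707/3996 (I(y) = 336 - 1949/3996 = 1340707/3996)
l(Q(21), -369) + I(M(6)) = (-178 - 369*0) + 1340707/3996 = (-178 + 0) + 1340707/3996 = -178 + 1340707/3996 = 629419/3996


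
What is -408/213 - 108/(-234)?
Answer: -1342/923 ≈ -1.4540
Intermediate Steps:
-408/213 - 108/(-234) = -408*1/213 - 108*(-1/234) = -136/71 + 6/13 = -1342/923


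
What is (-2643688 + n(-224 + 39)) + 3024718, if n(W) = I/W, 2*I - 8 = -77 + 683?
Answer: 70490243/185 ≈ 3.8103e+5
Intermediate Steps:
I = 307 (I = 4 + (-77 + 683)/2 = 4 + (1/2)*606 = 4 + 303 = 307)
n(W) = 307/W
(-2643688 + n(-224 + 39)) + 3024718 = (-2643688 + 307/(-224 + 39)) + 3024718 = (-2643688 + 307/(-185)) + 3024718 = (-2643688 + 307*(-1/185)) + 3024718 = (-2643688 - 307/185) + 3024718 = -489082587/185 + 3024718 = 70490243/185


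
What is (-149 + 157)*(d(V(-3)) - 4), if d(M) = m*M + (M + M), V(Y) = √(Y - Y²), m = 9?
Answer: -32 + 176*I*√3 ≈ -32.0 + 304.84*I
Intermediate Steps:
d(M) = 11*M (d(M) = 9*M + (M + M) = 9*M + 2*M = 11*M)
(-149 + 157)*(d(V(-3)) - 4) = (-149 + 157)*(11*√(-3*(1 - 1*(-3))) - 4) = 8*(11*√(-3*(1 + 3)) - 4) = 8*(11*√(-3*4) - 4) = 8*(11*√(-12) - 4) = 8*(11*(2*I*√3) - 4) = 8*(22*I*√3 - 4) = 8*(-4 + 22*I*√3) = -32 + 176*I*√3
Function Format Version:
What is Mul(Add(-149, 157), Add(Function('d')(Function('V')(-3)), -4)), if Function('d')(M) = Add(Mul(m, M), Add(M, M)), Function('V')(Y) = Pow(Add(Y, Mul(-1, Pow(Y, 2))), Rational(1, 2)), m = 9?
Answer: Add(-32, Mul(176, I, Pow(3, Rational(1, 2)))) ≈ Add(-32.000, Mul(304.84, I))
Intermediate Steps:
Function('d')(M) = Mul(11, M) (Function('d')(M) = Add(Mul(9, M), Add(M, M)) = Add(Mul(9, M), Mul(2, M)) = Mul(11, M))
Mul(Add(-149, 157), Add(Function('d')(Function('V')(-3)), -4)) = Mul(Add(-149, 157), Add(Mul(11, Pow(Mul(-3, Add(1, Mul(-1, -3))), Rational(1, 2))), -4)) = Mul(8, Add(Mul(11, Pow(Mul(-3, Add(1, 3)), Rational(1, 2))), -4)) = Mul(8, Add(Mul(11, Pow(Mul(-3, 4), Rational(1, 2))), -4)) = Mul(8, Add(Mul(11, Pow(-12, Rational(1, 2))), -4)) = Mul(8, Add(Mul(11, Mul(2, I, Pow(3, Rational(1, 2)))), -4)) = Mul(8, Add(Mul(22, I, Pow(3, Rational(1, 2))), -4)) = Mul(8, Add(-4, Mul(22, I, Pow(3, Rational(1, 2))))) = Add(-32, Mul(176, I, Pow(3, Rational(1, 2))))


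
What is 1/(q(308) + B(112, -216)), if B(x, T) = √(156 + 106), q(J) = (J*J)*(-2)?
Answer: -94864/17998356861 - √262/35996713722 ≈ -5.2712e-6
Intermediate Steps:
q(J) = -2*J² (q(J) = J²*(-2) = -2*J²)
B(x, T) = √262
1/(q(308) + B(112, -216)) = 1/(-2*308² + √262) = 1/(-2*94864 + √262) = 1/(-189728 + √262)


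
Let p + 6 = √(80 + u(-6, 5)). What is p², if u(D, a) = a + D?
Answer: (6 - √79)² ≈ 8.3417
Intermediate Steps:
u(D, a) = D + a
p = -6 + √79 (p = -6 + √(80 + (-6 + 5)) = -6 + √(80 - 1) = -6 + √79 ≈ 2.8882)
p² = (-6 + √79)²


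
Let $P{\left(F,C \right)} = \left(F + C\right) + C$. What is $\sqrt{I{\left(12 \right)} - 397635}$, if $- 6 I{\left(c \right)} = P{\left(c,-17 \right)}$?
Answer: $\frac{i \sqrt{3578682}}{3} \approx 630.58 i$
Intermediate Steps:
$P{\left(F,C \right)} = F + 2 C$ ($P{\left(F,C \right)} = \left(C + F\right) + C = F + 2 C$)
$I{\left(c \right)} = \frac{17}{3} - \frac{c}{6}$ ($I{\left(c \right)} = - \frac{c + 2 \left(-17\right)}{6} = - \frac{c - 34}{6} = - \frac{-34 + c}{6} = \frac{17}{3} - \frac{c}{6}$)
$\sqrt{I{\left(12 \right)} - 397635} = \sqrt{\left(\frac{17}{3} - 2\right) - 397635} = \sqrt{\frac{11}{3} - 397635} = \sqrt{- \frac{1192894}{3}} = \frac{i \sqrt{3578682}}{3}$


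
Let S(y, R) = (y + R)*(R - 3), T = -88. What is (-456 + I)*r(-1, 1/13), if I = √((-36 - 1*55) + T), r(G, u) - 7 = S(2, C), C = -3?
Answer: -5928 + 13*I*√179 ≈ -5928.0 + 173.93*I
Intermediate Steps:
S(y, R) = (-3 + R)*(R + y) (S(y, R) = (R + y)*(-3 + R) = (-3 + R)*(R + y))
r(G, u) = 13 (r(G, u) = 7 + ((-3)² - 3*(-3) - 3*2 - 3*2) = 7 + (9 + 9 - 6 - 6) = 7 + 6 = 13)
I = I*√179 (I = √((-36 - 1*55) - 88) = √((-36 - 55) - 88) = √(-91 - 88) = √(-179) = I*√179 ≈ 13.379*I)
(-456 + I)*r(-1, 1/13) = (-456 + I*√179)*13 = -5928 + 13*I*√179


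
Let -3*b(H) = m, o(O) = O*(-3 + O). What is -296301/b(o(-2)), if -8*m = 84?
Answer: -592602/7 ≈ -84657.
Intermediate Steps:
m = -21/2 (m = -⅛*84 = -21/2 ≈ -10.500)
b(H) = 7/2 (b(H) = -⅓*(-21/2) = 7/2)
-296301/b(o(-2)) = -296301/7/2 = -296301*2/7 = -592602/7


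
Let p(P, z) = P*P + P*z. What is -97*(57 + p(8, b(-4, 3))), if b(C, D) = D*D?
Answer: -18721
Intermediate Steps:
b(C, D) = D²
p(P, z) = P² + P*z
-97*(57 + p(8, b(-4, 3))) = -97*(57 + 8*(8 + 3²)) = -97*(57 + 8*(8 + 9)) = -97*(57 + 8*17) = -97*(57 + 136) = -97*193 = -18721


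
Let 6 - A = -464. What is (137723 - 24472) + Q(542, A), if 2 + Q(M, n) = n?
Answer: 113719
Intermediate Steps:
A = 470 (A = 6 - 1*(-464) = 6 + 464 = 470)
Q(M, n) = -2 + n
(137723 - 24472) + Q(542, A) = (137723 - 24472) + (-2 + 470) = 113251 + 468 = 113719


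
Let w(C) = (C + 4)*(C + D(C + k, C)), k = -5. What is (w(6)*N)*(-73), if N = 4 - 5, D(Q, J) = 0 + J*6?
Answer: 30660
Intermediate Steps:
D(Q, J) = 6*J (D(Q, J) = 0 + 6*J = 6*J)
w(C) = 7*C*(4 + C) (w(C) = (C + 4)*(C + 6*C) = (4 + C)*(7*C) = 7*C*(4 + C))
N = -1
(w(6)*N)*(-73) = ((7*6*(4 + 6))*(-1))*(-73) = ((7*6*10)*(-1))*(-73) = (420*(-1))*(-73) = -420*(-73) = 30660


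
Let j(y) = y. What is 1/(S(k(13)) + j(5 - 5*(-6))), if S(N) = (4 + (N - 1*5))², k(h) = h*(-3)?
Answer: 1/1635 ≈ 0.00061162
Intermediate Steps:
k(h) = -3*h
S(N) = (-1 + N)² (S(N) = (4 + (N - 5))² = (4 + (-5 + N))² = (-1 + N)²)
1/(S(k(13)) + j(5 - 5*(-6))) = 1/((-1 - 3*13)² + (5 - 5*(-6))) = 1/((-1 - 39)² + (5 + 30)) = 1/((-40)² + 35) = 1/(1600 + 35) = 1/1635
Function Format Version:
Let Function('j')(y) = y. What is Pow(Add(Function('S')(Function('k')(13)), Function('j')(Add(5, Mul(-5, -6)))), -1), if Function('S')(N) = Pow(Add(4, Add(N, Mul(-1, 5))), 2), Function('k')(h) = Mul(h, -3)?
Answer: Rational(1, 1635) ≈ 0.00061162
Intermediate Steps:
Function('k')(h) = Mul(-3, h)
Function('S')(N) = Pow(Add(-1, N), 2) (Function('S')(N) = Pow(Add(4, Add(N, -5)), 2) = Pow(Add(4, Add(-5, N)), 2) = Pow(Add(-1, N), 2))
Pow(Add(Function('S')(Function('k')(13)), Function('j')(Add(5, Mul(-5, -6)))), -1) = Pow(Add(Pow(Add(-1, Mul(-3, 13)), 2), Add(5, Mul(-5, -6))), -1) = Pow(Add(Pow(Add(-1, -39), 2), Add(5, 30)), -1) = Pow(Add(Pow(-40, 2), 35), -1) = Pow(Add(1600, 35), -1) = Pow(1635, -1) = Rational(1, 1635)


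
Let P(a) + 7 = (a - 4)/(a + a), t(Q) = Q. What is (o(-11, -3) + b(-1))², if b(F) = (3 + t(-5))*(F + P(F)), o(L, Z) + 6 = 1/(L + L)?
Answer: 11881/484 ≈ 24.548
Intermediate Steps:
o(L, Z) = -6 + 1/(2*L) (o(L, Z) = -6 + 1/(L + L) = -6 + 1/(2*L))
P(a) = -7 + (-4 + a)/(2*a) (P(a) = -7 + (a - 4)/(a + a) = -7 + (-4 + a)/((2*a)) = -7 + (-4 + a)*(1/(2*a)) = -7 + (-4 + a)/(2*a))
b(F) = 13 - 2*F + 4/F (b(F) = (3 - 5)*(F + (-13/2 - 2/F)) = -2*(-13/2 + F - 2/F) = 13 - 2*F + 4/F)
(o(-11, -3) + b(-1))² = ((-6 + (½)/(-11)) + (13 - 2*(-1) + 4/(-1)))² = ((-6 + (½)*(-1/11)) + (13 + 2 + 4*(-1)))² = ((-6 - 1/22) + (13 + 2 - 4))² = (-133/22 + 11)² = (109/22)² = 11881/484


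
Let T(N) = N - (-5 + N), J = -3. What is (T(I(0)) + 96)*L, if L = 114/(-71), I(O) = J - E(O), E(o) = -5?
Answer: -11514/71 ≈ -162.17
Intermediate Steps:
I(O) = 2 (I(O) = -3 - 1*(-5) = -3 + 5 = 2)
T(N) = 5 (T(N) = N + (5 - N) = 5)
L = -114/71 (L = 114*(-1/71) = -114/71 ≈ -1.6056)
(T(I(0)) + 96)*L = (5 + 96)*(-114/71) = 101*(-114/71) = -11514/71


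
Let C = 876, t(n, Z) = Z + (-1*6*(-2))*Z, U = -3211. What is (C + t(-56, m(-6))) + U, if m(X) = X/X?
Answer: -2322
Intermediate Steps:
m(X) = 1
t(n, Z) = 13*Z (t(n, Z) = Z + (-6*(-2))*Z = Z + 12*Z = 13*Z)
(C + t(-56, m(-6))) + U = (876 + 13*1) - 3211 = (876 + 13) - 3211 = 889 - 3211 = -2322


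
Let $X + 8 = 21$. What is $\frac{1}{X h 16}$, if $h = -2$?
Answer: $- \frac{1}{416} \approx -0.0024038$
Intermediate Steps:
$X = 13$ ($X = -8 + 21 = 13$)
$\frac{1}{X h 16} = \frac{1}{13 \left(-2\right) 16} = \frac{1}{\left(-26\right) 16} = \frac{1}{-416} = - \frac{1}{416}$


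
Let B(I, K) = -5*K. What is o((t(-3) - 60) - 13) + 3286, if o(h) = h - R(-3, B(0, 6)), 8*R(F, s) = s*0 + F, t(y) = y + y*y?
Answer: 25755/8 ≈ 3219.4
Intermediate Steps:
t(y) = y + y²
R(F, s) = F/8 (R(F, s) = (s*0 + F)/8 = (0 + F)/8 = F/8)
o(h) = 3/8 + h (o(h) = h - (-3)/8 = h - 1*(-3/8) = h + 3/8 = 3/8 + h)
o((t(-3) - 60) - 13) + 3286 = (3/8 + ((-3*(1 - 3) - 60) - 13)) + 3286 = (3/8 + ((-3*(-2) - 60) - 13)) + 3286 = (3/8 + ((6 - 60) - 13)) + 3286 = (3/8 + (-54 - 13)) + 3286 = (3/8 - 67) + 3286 = -533/8 + 3286 = 25755/8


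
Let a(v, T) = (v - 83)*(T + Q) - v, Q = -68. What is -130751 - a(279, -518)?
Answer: -15616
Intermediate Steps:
a(v, T) = -v + (-83 + v)*(-68 + T) (a(v, T) = (v - 83)*(T - 68) - v = (-83 + v)*(-68 + T) - v = -v + (-83 + v)*(-68 + T))
-130751 - a(279, -518) = -130751 - (5644 - 83*(-518) - 69*279 - 518*279) = -130751 - (5644 + 42994 - 19251 - 144522) = -130751 - 1*(-115135) = -130751 + 115135 = -15616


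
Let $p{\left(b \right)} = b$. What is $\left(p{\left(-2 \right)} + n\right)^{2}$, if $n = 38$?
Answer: $1296$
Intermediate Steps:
$\left(p{\left(-2 \right)} + n\right)^{2} = \left(-2 + 38\right)^{2} = 36^{2} = 1296$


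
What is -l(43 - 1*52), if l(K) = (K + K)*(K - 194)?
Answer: -3654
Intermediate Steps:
l(K) = 2*K*(-194 + K) (l(K) = (2*K)*(-194 + K) = 2*K*(-194 + K))
-l(43 - 1*52) = -2*(43 - 1*52)*(-194 + (43 - 1*52)) = -2*(43 - 52)*(-194 + (43 - 52)) = -2*(-9)*(-194 - 9) = -2*(-9)*(-203) = -1*3654 = -3654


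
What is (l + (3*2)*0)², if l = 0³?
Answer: 0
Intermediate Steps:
l = 0
(l + (3*2)*0)² = (0 + (3*2)*0)² = (0 + 6*0)² = (0 + 0)² = 0² = 0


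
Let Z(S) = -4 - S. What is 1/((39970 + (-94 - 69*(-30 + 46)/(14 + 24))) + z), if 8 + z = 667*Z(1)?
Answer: 19/693575 ≈ 2.7394e-5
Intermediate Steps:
z = -3343 (z = -8 + 667*(-4 - 1*1) = -8 + 667*(-4 - 1) = -8 + 667*(-5) = -8 - 3335 = -3343)
1/((39970 + (-94 - 69*(-30 + 46)/(14 + 24))) + z) = 1/((39970 + (-94 - 69*(-30 + 46)/(14 + 24))) - 3343) = 1/((39970 + (-94 - 1104/38)) - 3343) = 1/((39970 + (-94 - 69*8/19)) - 3343) = 1/((39970 + (-94 - 552/19)) - 3343) = 1/((39970 - 2338/19) - 3343) = 1/(757092/19 - 3343) = 1/(693575/19) = 19/693575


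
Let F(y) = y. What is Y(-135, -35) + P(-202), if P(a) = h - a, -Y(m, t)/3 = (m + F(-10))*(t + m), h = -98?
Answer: -73846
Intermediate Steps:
Y(m, t) = -3*(-10 + m)*(m + t) (Y(m, t) = -3*(m - 10)*(t + m) = -3*(-10 + m)*(m + t))
P(a) = -98 - a
Y(-135, -35) + P(-202) = (-3*(-135)² + 30*(-135) + 30*(-35) - 3*(-135)*(-35)) + (-98 - 1*(-202)) = (-3*18225 - 4050 - 1050 - 14175) + (-98 + 202) = (-54675 - 4050 - 1050 - 14175) + 104 = -73950 + 104 = -73846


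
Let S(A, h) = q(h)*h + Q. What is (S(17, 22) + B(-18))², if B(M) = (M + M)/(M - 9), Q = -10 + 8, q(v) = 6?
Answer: 155236/9 ≈ 17248.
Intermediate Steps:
Q = -2
B(M) = 2*M/(-9 + M) (B(M) = (2*M)/(-9 + M) = 2*M/(-9 + M))
S(A, h) = -2 + 6*h (S(A, h) = 6*h - 2 = -2 + 6*h)
(S(17, 22) + B(-18))² = ((-2 + 6*22) + 2*(-18)/(-9 - 18))² = ((-2 + 132) + 2*(-18)/(-27))² = (130 + 2*(-18)*(-1/27))² = (130 + 4/3)² = (394/3)² = 155236/9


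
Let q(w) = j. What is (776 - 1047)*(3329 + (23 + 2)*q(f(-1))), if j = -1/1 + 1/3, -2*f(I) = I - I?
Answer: -2692927/3 ≈ -8.9764e+5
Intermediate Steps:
f(I) = 0 (f(I) = -(I - I)/2 = -½*0 = 0)
j = -⅔ (j = -1*1 + 1*(⅓) = -1 + ⅓ = -⅔ ≈ -0.66667)
q(w) = -⅔
(776 - 1047)*(3329 + (23 + 2)*q(f(-1))) = (776 - 1047)*(3329 + (23 + 2)*(-⅔)) = -271*(3329 + 25*(-⅔)) = -271*(3329 - 50/3) = -271*9937/3 = -2692927/3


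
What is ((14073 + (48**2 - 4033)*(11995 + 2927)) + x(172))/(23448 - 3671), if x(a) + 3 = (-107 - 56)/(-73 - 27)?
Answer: -2578606637/1977700 ≈ -1303.8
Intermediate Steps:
x(a) = -137/100 (x(a) = -3 + (-107 - 56)/(-73 - 27) = -3 - 163/(-100) = -3 - 163*(-1/100) = -3 + 163/100 = -137/100)
((14073 + (48**2 - 4033)*(11995 + 2927)) + x(172))/(23448 - 3671) = ((14073 + (48**2 - 4033)*(11995 + 2927)) - 137/100)/(23448 - 3671) = ((14073 + (2304 - 4033)*14922) - 137/100)/19777 = ((14073 - 1729*14922) - 137/100)*(1/19777) = ((14073 - 25800138) - 137/100)*(1/19777) = (-25786065 - 137/100)*(1/19777) = -2578606637/100*1/19777 = -2578606637/1977700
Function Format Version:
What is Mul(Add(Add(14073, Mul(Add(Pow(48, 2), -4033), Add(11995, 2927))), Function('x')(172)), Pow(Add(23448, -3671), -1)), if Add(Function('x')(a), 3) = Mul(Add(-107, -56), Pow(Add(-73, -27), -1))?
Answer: Rational(-2578606637, 1977700) ≈ -1303.8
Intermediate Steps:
Function('x')(a) = Rational(-137, 100) (Function('x')(a) = Add(-3, Mul(Add(-107, -56), Pow(Add(-73, -27), -1))) = Add(-3, Mul(-163, Pow(-100, -1))) = Add(-3, Mul(-163, Rational(-1, 100))) = Add(-3, Rational(163, 100)) = Rational(-137, 100))
Mul(Add(Add(14073, Mul(Add(Pow(48, 2), -4033), Add(11995, 2927))), Function('x')(172)), Pow(Add(23448, -3671), -1)) = Mul(Add(Add(14073, Mul(Add(Pow(48, 2), -4033), Add(11995, 2927))), Rational(-137, 100)), Pow(Add(23448, -3671), -1)) = Mul(Add(Add(14073, Mul(Add(2304, -4033), 14922)), Rational(-137, 100)), Pow(19777, -1)) = Mul(Add(Add(14073, Mul(-1729, 14922)), Rational(-137, 100)), Rational(1, 19777)) = Mul(Add(Add(14073, -25800138), Rational(-137, 100)), Rational(1, 19777)) = Mul(Add(-25786065, Rational(-137, 100)), Rational(1, 19777)) = Mul(Rational(-2578606637, 100), Rational(1, 19777)) = Rational(-2578606637, 1977700)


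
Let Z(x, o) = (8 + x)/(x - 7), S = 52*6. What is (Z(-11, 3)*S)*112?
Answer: 5824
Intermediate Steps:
S = 312
Z(x, o) = (8 + x)/(-7 + x)
(Z(-11, 3)*S)*112 = (((8 - 11)/(-7 - 11))*312)*112 = ((-3/(-18))*312)*112 = (-1/18*(-3)*312)*112 = ((1/6)*312)*112 = 52*112 = 5824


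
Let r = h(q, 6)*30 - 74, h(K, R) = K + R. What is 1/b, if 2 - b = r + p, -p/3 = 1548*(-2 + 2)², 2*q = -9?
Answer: 1/31 ≈ 0.032258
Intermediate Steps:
q = -9/2 (q = (½)*(-9) = -9/2 ≈ -4.5000)
r = -29 (r = (-9/2 + 6)*30 - 74 = (3/2)*30 - 74 = 45 - 74 = -29)
p = 0 (p = -4644*(-2 + 2)² = -4644*0² = -4644*0 = -3*0 = 0)
b = 31 (b = 2 - (-29 + 0) = 2 - 1*(-29) = 2 + 29 = 31)
1/b = 1/31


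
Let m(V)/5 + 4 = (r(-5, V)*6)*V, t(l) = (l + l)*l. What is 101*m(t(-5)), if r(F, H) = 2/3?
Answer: 98980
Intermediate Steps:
t(l) = 2*l**2 (t(l) = (2*l)*l = 2*l**2)
r(F, H) = 2/3 (r(F, H) = 2*(1/3) = 2/3)
m(V) = -20 + 20*V (m(V) = -20 + 5*(((2/3)*6)*V) = -20 + 5*(4*V) = -20 + 20*V)
101*m(t(-5)) = 101*(-20 + 20*(2*(-5)**2)) = 101*(-20 + 20*(2*25)) = 101*(-20 + 20*50) = 101*(-20 + 1000) = 101*980 = 98980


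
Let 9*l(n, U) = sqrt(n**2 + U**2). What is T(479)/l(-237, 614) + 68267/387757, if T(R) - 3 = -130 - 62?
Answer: 68267/387757 - 1701*sqrt(433165)/433165 ≈ -2.4085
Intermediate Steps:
T(R) = -189 (T(R) = 3 + (-130 - 62) = 3 - 192 = -189)
l(n, U) = sqrt(U**2 + n**2)/9 (l(n, U) = sqrt(n**2 + U**2)/9 = sqrt(U**2 + n**2)/9)
T(479)/l(-237, 614) + 68267/387757 = -189*9/sqrt(614**2 + (-237)**2) + 68267/387757 = -189*9/sqrt(376996 + 56169) + 68267*(1/387757) = -189*9*sqrt(433165)/433165 + 68267/387757 = -1701*sqrt(433165)/433165 + 68267/387757 = 68267/387757 - 1701*sqrt(433165)/433165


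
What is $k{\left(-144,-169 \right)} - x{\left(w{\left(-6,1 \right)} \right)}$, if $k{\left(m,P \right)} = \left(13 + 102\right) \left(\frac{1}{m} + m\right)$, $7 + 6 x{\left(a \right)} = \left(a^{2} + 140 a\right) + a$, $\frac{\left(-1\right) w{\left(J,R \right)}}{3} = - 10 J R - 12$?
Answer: $- \frac{2394955}{144} \approx -16632.0$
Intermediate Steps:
$w{\left(J,R \right)} = 36 + 30 J R$ ($w{\left(J,R \right)} = - 3 \left(- 10 J R - 12\right) = - 3 \left(-12 - 10 J R\right) = 36 + 30 J R$)
$x{\left(a \right)} = - \frac{7}{6} + \frac{a^{2}}{6} + \frac{47 a}{2}$ ($x{\left(a \right)} = - \frac{7}{6} + \frac{\left(a^{2} + 140 a\right) + a}{6} = - \frac{7}{6} + \frac{a^{2} + 141 a}{6} = - \frac{7}{6} + \left(\frac{a^{2}}{6} + \frac{47 a}{2}\right) = - \frac{7}{6} + \frac{a^{2}}{6} + \frac{47 a}{2}$)
$k{\left(m,P \right)} = 115 m + \frac{115}{m}$ ($k{\left(m,P \right)} = 115 \left(m + \frac{1}{m}\right) = 115 m + \frac{115}{m}$)
$k{\left(-144,-169 \right)} - x{\left(w{\left(-6,1 \right)} \right)} = \left(115 \left(-144\right) + \frac{115}{-144}\right) - \left(- \frac{7}{6} + \frac{\left(36 + 30 \left(-6\right) 1\right)^{2}}{6} + \frac{47 \left(36 + 30 \left(-6\right) 1\right)}{2}\right) = \left(-16560 + 115 \left(- \frac{1}{144}\right)\right) - \left(- \frac{7}{6} + \frac{\left(36 - 180\right)^{2}}{6} + \frac{47 \left(36 - 180\right)}{2}\right) = \left(-16560 - \frac{115}{144}\right) - \left(- \frac{7}{6} + \frac{\left(-144\right)^{2}}{6} + \frac{47}{2} \left(-144\right)\right) = - \frac{2384755}{144} - \left(- \frac{7}{6} + \frac{1}{6} \cdot 20736 - 3384\right) = - \frac{2384755}{144} - \left(- \frac{7}{6} + 3456 - 3384\right) = - \frac{2384755}{144} - \frac{425}{6} = - \frac{2394955}{144}$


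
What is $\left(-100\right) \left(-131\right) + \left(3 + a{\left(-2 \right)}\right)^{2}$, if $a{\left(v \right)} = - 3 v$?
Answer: $13181$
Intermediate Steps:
$\left(-100\right) \left(-131\right) + \left(3 + a{\left(-2 \right)}\right)^{2} = \left(-100\right) \left(-131\right) + \left(3 - -6\right)^{2} = 13100 + \left(3 + 6\right)^{2} = 13100 + 9^{2} = 13100 + 81 = 13181$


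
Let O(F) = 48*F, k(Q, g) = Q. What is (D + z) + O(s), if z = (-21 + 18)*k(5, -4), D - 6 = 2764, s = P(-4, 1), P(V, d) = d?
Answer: 2803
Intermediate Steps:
s = 1
D = 2770 (D = 6 + 2764 = 2770)
z = -15 (z = (-21 + 18)*5 = -3*5 = -15)
(D + z) + O(s) = (2770 - 15) + 48*1 = 2755 + 48 = 2803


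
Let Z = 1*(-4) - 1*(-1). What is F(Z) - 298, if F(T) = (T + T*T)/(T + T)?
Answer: -299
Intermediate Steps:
Z = -3 (Z = -4 + 1 = -3)
F(T) = (T + T²)/(2*T) (F(T) = (T + T²)/((2*T)) = (T + T²)*(1/(2*T)) = (T + T²)/(2*T))
F(Z) - 298 = (½ + (½)*(-3)) - 298 = (½ - 3/2) - 298 = -1 - 298 = -299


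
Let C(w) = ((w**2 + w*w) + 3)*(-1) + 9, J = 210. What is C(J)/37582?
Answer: -44097/18791 ≈ -2.3467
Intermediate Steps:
C(w) = 6 - 2*w**2 (C(w) = ((w**2 + w**2) + 3)*(-1) + 9 = (2*w**2 + 3)*(-1) + 9 = (3 + 2*w**2)*(-1) + 9 = (-3 - 2*w**2) + 9 = 6 - 2*w**2)
C(J)/37582 = (6 - 2*210**2)/37582 = (6 - 2*44100)*(1/37582) = (6 - 88200)*(1/37582) = -88194*1/37582 = -44097/18791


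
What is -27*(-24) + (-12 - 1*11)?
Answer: 625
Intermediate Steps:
-27*(-24) + (-12 - 1*11) = 648 + (-12 - 11) = 648 - 23 = 625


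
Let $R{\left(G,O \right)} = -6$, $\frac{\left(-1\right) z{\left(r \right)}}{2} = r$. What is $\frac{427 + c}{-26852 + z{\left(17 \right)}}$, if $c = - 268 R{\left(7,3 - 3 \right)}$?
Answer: $- \frac{2035}{26886} \approx -0.07569$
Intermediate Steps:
$z{\left(r \right)} = - 2 r$
$c = 1608$ ($c = \left(-268\right) \left(-6\right) = 1608$)
$\frac{427 + c}{-26852 + z{\left(17 \right)}} = \frac{427 + 1608}{-26852 - 34} = \frac{2035}{-26852 - 34} = \frac{2035}{-26886} = 2035 \left(- \frac{1}{26886}\right) = - \frac{2035}{26886}$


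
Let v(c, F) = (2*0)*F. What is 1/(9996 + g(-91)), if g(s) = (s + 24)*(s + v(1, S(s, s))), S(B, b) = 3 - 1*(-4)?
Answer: 1/16093 ≈ 6.2139e-5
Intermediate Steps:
S(B, b) = 7 (S(B, b) = 3 + 4 = 7)
v(c, F) = 0 (v(c, F) = 0*F = 0)
g(s) = s*(24 + s) (g(s) = (s + 24)*(s + 0) = (24 + s)*s = s*(24 + s))
1/(9996 + g(-91)) = 1/(9996 - 91*(24 - 91)) = 1/(9996 - 91*(-67)) = 1/(9996 + 6097) = 1/16093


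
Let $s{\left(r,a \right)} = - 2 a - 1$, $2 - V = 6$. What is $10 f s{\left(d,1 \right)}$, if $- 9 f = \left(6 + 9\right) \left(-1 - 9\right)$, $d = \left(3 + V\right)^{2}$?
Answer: $-500$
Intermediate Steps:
$V = -4$ ($V = 2 - 6 = -4$)
$d = 1$ ($d = \left(3 - 4\right)^{2} = \left(-1\right)^{2} = 1$)
$s{\left(r,a \right)} = -1 - 2 a$
$f = \frac{50}{3}$ ($f = - \frac{\left(6 + 9\right) \left(-1 - 9\right)}{9} = - \frac{15 \left(-10\right)}{9} = \left(- \frac{1}{9}\right) \left(-150\right) = \frac{50}{3} \approx 16.667$)
$10 f s{\left(d,1 \right)} = 10 \cdot \frac{50}{3} \left(-1 - 2\right) = \frac{500 \left(-1 - 2\right)}{3} = \frac{500}{3} \left(-3\right) = -500$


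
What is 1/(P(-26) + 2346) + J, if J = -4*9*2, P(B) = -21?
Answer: -167399/2325 ≈ -72.000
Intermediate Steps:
J = -72 (J = -4*9*2 = -36*2 = -72)
1/(P(-26) + 2346) + J = 1/(-21 + 2346) - 72 = 1/2325 - 72 = -167399/2325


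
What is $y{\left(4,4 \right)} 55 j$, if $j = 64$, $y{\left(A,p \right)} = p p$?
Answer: $56320$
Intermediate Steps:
$y{\left(A,p \right)} = p^{2}$
$y{\left(4,4 \right)} 55 j = 4^{2} \cdot 55 \cdot 64 = 16 \cdot 55 \cdot 64 = 880 \cdot 64 = 56320$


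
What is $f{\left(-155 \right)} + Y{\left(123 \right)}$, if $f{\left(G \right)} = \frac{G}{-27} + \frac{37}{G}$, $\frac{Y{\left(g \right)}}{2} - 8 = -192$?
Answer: $- \frac{1517054}{4185} \approx -362.5$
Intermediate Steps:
$Y{\left(g \right)} = -368$ ($Y{\left(g \right)} = 16 + 2 \left(-192\right) = 16 - 384 = -368$)
$f{\left(G \right)} = \frac{37}{G} - \frac{G}{27}$ ($f{\left(G \right)} = G \left(- \frac{1}{27}\right) + \frac{37}{G} = - \frac{G}{27} + \frac{37}{G} = \frac{37}{G} - \frac{G}{27}$)
$f{\left(-155 \right)} + Y{\left(123 \right)} = \left(\frac{37}{-155} - - \frac{155}{27}\right) - 368 = \left(37 \left(- \frac{1}{155}\right) + \frac{155}{27}\right) - 368 = \left(- \frac{37}{155} + \frac{155}{27}\right) - 368 = \frac{23026}{4185} - 368 = - \frac{1517054}{4185}$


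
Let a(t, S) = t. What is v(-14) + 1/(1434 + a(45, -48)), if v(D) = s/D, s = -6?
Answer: 4444/10353 ≈ 0.42925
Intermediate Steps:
v(D) = -6/D
v(-14) + 1/(1434 + a(45, -48)) = -6/(-14) + 1/(1434 + 45) = -6*(-1/14) + 1/1479 = 3/7 + 1/1479 = 4444/10353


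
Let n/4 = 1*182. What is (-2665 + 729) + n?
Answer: -1208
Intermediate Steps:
n = 728 (n = 4*(1*182) = 4*182 = 728)
(-2665 + 729) + n = (-2665 + 729) + 728 = -1936 + 728 = -1208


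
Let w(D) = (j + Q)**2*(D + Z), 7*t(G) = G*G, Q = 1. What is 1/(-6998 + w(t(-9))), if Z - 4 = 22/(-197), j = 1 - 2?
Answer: -1/6998 ≈ -0.00014290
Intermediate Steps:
j = -1
Z = 766/197 (Z = 4 + 22/(-197) = 4 + 22*(-1/197) = 4 - 22/197 = 766/197 ≈ 3.8883)
t(G) = G**2/7 (t(G) = (G*G)/7 = G**2/7)
w(D) = 0 (w(D) = (-1 + 1)**2*(D + 766/197) = 0**2*(766/197 + D) = 0*(766/197 + D) = 0)
1/(-6998 + w(t(-9))) = 1/(-6998 + 0) = 1/(-6998) = -1/6998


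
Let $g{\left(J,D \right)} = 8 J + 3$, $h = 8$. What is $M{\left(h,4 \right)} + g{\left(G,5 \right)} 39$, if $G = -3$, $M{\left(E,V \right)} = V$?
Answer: $-815$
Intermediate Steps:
$g{\left(J,D \right)} = 3 + 8 J$
$M{\left(h,4 \right)} + g{\left(G,5 \right)} 39 = 4 + \left(3 + 8 \left(-3\right)\right) 39 = 4 + \left(3 - 24\right) 39 = 4 - 819 = -815$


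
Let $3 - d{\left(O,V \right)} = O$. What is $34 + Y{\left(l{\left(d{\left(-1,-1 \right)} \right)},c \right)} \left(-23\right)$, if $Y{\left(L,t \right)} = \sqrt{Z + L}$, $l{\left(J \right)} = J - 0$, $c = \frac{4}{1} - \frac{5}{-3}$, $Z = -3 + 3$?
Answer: $-12$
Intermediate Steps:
$d{\left(O,V \right)} = 3 - O$
$Z = 0$
$c = \frac{17}{3}$ ($c = 4 \cdot 1 - - \frac{5}{3} = 4 + \frac{5}{3} = \frac{17}{3} \approx 5.6667$)
$l{\left(J \right)} = J$ ($l{\left(J \right)} = J + 0 = J$)
$Y{\left(L,t \right)} = \sqrt{L}$ ($Y{\left(L,t \right)} = \sqrt{0 + L} = \sqrt{L}$)
$34 + Y{\left(l{\left(d{\left(-1,-1 \right)} \right)},c \right)} \left(-23\right) = 34 + \sqrt{3 - -1} \left(-23\right) = 34 + \sqrt{3 + 1} \left(-23\right) = 34 + \sqrt{4} \left(-23\right) = 34 + 2 \left(-23\right) = 34 - 46 = -12$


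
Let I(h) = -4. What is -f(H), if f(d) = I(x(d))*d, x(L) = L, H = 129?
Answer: 516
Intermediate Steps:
f(d) = -4*d
-f(H) = -(-4)*129 = -1*(-516) = 516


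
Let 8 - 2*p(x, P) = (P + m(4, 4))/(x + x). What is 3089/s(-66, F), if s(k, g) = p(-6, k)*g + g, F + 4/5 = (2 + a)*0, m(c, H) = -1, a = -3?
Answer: -92670/53 ≈ -1748.5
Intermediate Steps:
F = -⅘ (F = -⅘ + (2 - 3)*0 = -⅘ - 1*0 = -⅘ + 0 = -⅘ ≈ -0.80000)
p(x, P) = 4 - (-1 + P)/(4*x) (p(x, P) = 4 - (P - 1)/(2*(x + x)) = 4 - (-1 + P)/(2*(2*x)) = 4 - (-1 + P)*1/(2*x)/2 = 4 - (-1 + P)/(4*x))
s(k, g) = g + g*(95/24 + k/24) (s(k, g) = ((¼)*(1 - k + 16*(-6))/(-6))*g + g = ((¼)*(-⅙)*(1 - k - 96))*g + g = ((¼)*(-⅙)*(-95 - k))*g + g = (95/24 + k/24)*g + g = g*(95/24 + k/24) + g = g + g*(95/24 + k/24))
3089/s(-66, F) = 3089/(((1/24)*(-⅘)*(119 - 66))) = 3089/(((1/24)*(-⅘)*53)) = 3089/(-53/30) = 3089*(-30/53) = -92670/53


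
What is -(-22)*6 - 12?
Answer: 120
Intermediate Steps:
-(-22)*6 - 12 = -11*(-12) - 12 = 132 - 12 = 120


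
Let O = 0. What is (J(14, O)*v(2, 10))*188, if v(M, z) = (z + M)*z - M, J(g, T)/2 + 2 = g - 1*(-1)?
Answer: 576784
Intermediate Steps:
J(g, T) = -2 + 2*g (J(g, T) = -4 + 2*(g - 1*(-1)) = -4 + 2*(g + 1) = -4 + 2*(1 + g) = -4 + (2 + 2*g) = -2 + 2*g)
v(M, z) = -M + z*(M + z) (v(M, z) = (M + z)*z - M = z*(M + z) - M = -M + z*(M + z))
(J(14, O)*v(2, 10))*188 = ((-2 + 2*14)*(10² - 1*2 + 2*10))*188 = ((-2 + 28)*(100 - 2 + 20))*188 = (26*118)*188 = 3068*188 = 576784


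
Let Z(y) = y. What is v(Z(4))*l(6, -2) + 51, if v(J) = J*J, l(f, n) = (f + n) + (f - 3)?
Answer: 163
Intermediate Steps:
l(f, n) = -3 + n + 2*f (l(f, n) = (f + n) + (-3 + f) = -3 + n + 2*f)
v(J) = J²
v(Z(4))*l(6, -2) + 51 = 4²*(-3 - 2 + 2*6) + 51 = 16*(-3 - 2 + 12) + 51 = 16*7 + 51 = 112 + 51 = 163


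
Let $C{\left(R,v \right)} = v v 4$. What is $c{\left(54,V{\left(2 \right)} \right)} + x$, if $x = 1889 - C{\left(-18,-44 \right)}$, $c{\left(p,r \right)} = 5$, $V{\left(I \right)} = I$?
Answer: $-5850$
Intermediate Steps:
$C{\left(R,v \right)} = 4 v^{2}$ ($C{\left(R,v \right)} = v^{2} \cdot 4 = 4 v^{2}$)
$x = -5855$ ($x = 1889 - 4 \left(-44\right)^{2} = 1889 - 4 \cdot 1936 = 1889 - 7744 = -5855$)
$c{\left(54,V{\left(2 \right)} \right)} + x = 5 - 5855 = -5850$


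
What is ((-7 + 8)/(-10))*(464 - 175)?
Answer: -289/10 ≈ -28.900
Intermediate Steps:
((-7 + 8)/(-10))*(464 - 175) = (1*(-⅒))*289 = -⅒*289 = -289/10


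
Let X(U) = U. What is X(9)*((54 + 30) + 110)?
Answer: 1746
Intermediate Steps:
X(9)*((54 + 30) + 110) = 9*((54 + 30) + 110) = 9*(84 + 110) = 9*194 = 1746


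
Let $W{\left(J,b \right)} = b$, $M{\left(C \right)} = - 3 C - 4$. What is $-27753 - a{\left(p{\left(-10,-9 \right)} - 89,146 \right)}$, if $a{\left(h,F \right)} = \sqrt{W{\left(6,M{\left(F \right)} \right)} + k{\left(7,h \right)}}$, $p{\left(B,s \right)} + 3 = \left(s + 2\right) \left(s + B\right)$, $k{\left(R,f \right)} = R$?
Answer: $-27753 - i \sqrt{435} \approx -27753.0 - 20.857 i$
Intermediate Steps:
$M{\left(C \right)} = -4 - 3 C$
$p{\left(B,s \right)} = -3 + \left(2 + s\right) \left(B + s\right)$ ($p{\left(B,s \right)} = -3 + \left(s + 2\right) \left(s + B\right) = -3 + \left(2 + s\right) \left(B + s\right)$)
$a{\left(h,F \right)} = \sqrt{3 - 3 F}$ ($a{\left(h,F \right)} = \sqrt{\left(-4 - 3 F\right) + 7} = \sqrt{3 - 3 F}$)
$-27753 - a{\left(p{\left(-10,-9 \right)} - 89,146 \right)} = -27753 - \sqrt{3 - 438} = -27753 - \sqrt{-435} = -27753 - i \sqrt{435}$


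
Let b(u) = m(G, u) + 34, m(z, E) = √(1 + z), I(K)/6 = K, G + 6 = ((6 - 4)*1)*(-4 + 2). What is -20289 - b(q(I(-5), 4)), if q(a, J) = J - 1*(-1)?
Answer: -20323 - 3*I ≈ -20323.0 - 3.0*I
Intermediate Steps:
G = -10 (G = -6 + ((6 - 4)*1)*(-4 + 2) = -6 + (2*1)*(-2) = -6 + 2*(-2) = -6 - 4 = -10)
I(K) = 6*K
q(a, J) = 1 + J (q(a, J) = J + 1 = 1 + J)
b(u) = 34 + 3*I (b(u) = √(1 - 10) + 34 = √(-9) + 34 = 3*I + 34 = 34 + 3*I)
-20289 - b(q(I(-5), 4)) = -20289 - (34 + 3*I) = -20289 + (-34 - 3*I) = -20323 - 3*I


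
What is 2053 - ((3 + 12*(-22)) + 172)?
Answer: 2142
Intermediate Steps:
2053 - ((3 + 12*(-22)) + 172) = 2053 - ((3 - 264) + 172) = 2053 - (-261 + 172) = 2053 - 1*(-89) = 2053 + 89 = 2142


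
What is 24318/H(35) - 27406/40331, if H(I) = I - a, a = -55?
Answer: 54350151/201655 ≈ 269.52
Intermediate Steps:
H(I) = 55 + I (H(I) = I - 1*(-55) = I + 55 = 55 + I)
24318/H(35) - 27406/40331 = 24318/(55 + 35) - 27406/40331 = 24318/90 - 27406*1/40331 = 24318*(1/90) - 27406/40331 = 1351/5 - 27406/40331 = 54350151/201655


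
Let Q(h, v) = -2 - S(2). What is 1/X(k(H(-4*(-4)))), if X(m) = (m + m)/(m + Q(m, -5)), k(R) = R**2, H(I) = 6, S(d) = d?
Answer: 4/9 ≈ 0.44444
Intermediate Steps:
Q(h, v) = -4 (Q(h, v) = -2 - 1*2 = -2 - 2 = -4)
X(m) = 2*m/(-4 + m) (X(m) = (m + m)/(m - 4) = (2*m)/(-4 + m) = 2*m/(-4 + m))
1/X(k(H(-4*(-4)))) = 1/(2*6**2/(-4 + 6**2)) = 1/(2*36/(-4 + 36)) = 1/(2*36/32) = 1/(2*36*(1/32)) = 1/(9/4) = 4/9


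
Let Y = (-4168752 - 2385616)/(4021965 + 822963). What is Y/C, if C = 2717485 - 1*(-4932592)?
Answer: -51206/289563064527 ≈ -1.7684e-7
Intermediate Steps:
C = 7650077 (C = 2717485 + 4932592 = 7650077)
Y = -51206/37851 (Y = -6554368/4844928 = -6554368*1/4844928 = -51206/37851 ≈ -1.3528)
Y/C = -51206/37851/7650077 = -51206/37851*1/7650077 = -51206/289563064527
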